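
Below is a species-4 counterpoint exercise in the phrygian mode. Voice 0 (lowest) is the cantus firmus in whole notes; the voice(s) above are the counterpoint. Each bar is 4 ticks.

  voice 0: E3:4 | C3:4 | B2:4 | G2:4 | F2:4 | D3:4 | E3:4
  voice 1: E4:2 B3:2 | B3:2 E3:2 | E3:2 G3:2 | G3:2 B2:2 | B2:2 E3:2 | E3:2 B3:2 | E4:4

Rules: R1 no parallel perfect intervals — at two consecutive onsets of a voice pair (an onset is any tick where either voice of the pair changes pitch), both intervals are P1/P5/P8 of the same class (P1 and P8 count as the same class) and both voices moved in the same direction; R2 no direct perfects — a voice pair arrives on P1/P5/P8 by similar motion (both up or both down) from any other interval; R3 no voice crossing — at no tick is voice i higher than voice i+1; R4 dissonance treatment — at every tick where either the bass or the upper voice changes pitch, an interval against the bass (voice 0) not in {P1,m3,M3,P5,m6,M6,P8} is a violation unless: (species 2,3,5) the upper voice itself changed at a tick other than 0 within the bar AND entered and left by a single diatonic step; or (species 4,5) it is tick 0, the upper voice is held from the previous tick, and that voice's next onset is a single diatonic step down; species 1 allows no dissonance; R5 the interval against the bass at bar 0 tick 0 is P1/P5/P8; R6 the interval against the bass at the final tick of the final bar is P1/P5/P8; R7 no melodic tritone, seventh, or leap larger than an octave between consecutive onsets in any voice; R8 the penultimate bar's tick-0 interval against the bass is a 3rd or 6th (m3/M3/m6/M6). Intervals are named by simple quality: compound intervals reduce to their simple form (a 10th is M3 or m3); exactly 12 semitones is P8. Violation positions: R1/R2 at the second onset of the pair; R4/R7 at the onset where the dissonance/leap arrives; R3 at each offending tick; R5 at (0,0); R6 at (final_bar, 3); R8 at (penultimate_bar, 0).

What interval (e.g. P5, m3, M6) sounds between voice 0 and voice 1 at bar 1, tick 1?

M7

voice 0=C3 voice 1=B3 -> M7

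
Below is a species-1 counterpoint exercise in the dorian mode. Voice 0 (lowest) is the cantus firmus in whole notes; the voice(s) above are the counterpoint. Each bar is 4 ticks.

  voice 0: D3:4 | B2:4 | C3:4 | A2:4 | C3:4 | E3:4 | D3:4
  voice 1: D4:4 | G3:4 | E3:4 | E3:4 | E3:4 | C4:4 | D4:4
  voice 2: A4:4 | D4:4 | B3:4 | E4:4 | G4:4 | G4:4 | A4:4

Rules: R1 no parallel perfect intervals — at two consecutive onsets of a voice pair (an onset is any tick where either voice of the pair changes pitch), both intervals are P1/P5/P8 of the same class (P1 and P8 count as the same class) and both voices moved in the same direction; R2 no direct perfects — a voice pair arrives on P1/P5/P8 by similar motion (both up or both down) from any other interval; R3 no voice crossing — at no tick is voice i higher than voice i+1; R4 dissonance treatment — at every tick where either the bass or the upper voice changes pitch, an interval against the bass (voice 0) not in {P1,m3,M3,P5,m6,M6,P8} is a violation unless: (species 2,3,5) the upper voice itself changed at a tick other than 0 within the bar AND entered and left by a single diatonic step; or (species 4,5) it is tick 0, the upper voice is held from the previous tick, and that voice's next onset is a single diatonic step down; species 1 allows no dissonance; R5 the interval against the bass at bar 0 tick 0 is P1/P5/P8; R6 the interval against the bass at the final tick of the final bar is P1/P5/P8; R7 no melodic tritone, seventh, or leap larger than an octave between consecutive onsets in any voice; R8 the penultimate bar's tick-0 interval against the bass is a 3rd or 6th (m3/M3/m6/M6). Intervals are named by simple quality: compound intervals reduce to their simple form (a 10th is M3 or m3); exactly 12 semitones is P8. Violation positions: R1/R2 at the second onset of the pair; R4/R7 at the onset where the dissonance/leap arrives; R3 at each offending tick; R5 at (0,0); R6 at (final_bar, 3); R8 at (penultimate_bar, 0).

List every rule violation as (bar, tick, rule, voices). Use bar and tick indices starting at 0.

(1, 0, R1, (1, 2))
(2, 0, R1, (1, 2))
(2, 0, R4, (0, 2))
(4, 0, R1, (0, 2))
(6, 0, R1, (1, 2))

bar 0: v0=D3 v1=D4 v2=A4 downbeat P5
bar 1: v0=B2 v1=G3 v2=D4 downbeat m3
bar 2: v0=C3 v1=E3 v2=B3 downbeat M7
bar 3: v0=A2 v1=E3 v2=E4 downbeat P5
bar 4: v0=C3 v1=E3 v2=G4 downbeat P5
bar 5: v0=E3 v1=C4 v2=G4 downbeat m3
bar 6: v0=D3 v1=D4 v2=A4 downbeat P5
  -> R1 @ bar 1 tick 0 v(1, 2): D4/A4 P5 -> G3/D4 P5 similar
  -> R1 @ bar 2 tick 0 v(1, 2): G3/D4 P5 -> E3/B3 P5 similar
  -> R4 @ bar 2 tick 0 v(0, 2): C3/B3 M7 untreated
  -> R1 @ bar 4 tick 0 v(0, 2): A2/E4 P5 -> C3/G4 P5 similar
  -> R1 @ bar 6 tick 0 v(1, 2): C4/G4 P5 -> D4/A4 P5 similar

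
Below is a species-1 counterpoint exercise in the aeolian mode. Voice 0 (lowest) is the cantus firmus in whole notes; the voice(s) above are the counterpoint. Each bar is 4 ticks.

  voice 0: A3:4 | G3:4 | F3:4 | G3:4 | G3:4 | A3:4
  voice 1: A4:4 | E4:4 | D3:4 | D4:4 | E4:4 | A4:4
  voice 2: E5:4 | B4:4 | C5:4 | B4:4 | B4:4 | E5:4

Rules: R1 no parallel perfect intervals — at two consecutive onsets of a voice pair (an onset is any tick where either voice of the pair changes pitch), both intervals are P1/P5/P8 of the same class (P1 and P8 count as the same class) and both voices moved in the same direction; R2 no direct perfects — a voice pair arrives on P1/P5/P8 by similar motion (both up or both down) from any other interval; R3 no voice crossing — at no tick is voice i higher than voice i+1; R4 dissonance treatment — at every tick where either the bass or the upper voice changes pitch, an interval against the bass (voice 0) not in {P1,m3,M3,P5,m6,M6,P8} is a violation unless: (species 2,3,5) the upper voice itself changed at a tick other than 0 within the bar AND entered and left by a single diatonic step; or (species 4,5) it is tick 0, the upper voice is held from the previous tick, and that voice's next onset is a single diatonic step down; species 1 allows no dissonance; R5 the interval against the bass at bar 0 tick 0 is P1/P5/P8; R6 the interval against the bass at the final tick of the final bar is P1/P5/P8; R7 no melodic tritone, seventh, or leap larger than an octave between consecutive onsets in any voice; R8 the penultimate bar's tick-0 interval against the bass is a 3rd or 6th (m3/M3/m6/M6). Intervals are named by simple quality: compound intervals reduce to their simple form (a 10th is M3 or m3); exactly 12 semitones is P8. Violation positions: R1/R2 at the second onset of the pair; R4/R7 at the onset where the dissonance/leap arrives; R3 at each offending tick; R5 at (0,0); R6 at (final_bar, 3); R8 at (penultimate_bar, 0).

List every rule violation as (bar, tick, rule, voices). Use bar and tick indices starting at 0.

bar 0: v0=A3 v1=A4 v2=E5 downbeat P5
bar 1: v0=G3 v1=E4 v2=B4 downbeat M3
bar 2: v0=F3 v1=D3 v2=C5 downbeat P5
bar 3: v0=G3 v1=D4 v2=B4 downbeat M3
bar 4: v0=G3 v1=E4 v2=B4 downbeat M3
bar 5: v0=A3 v1=A4 v2=E5 downbeat P5
  -> R1 @ bar 1 tick 0 v(1, 2): A4/E5 P5 -> E4/B4 P5 similar
  -> R3 @ bar 2 tick 0 v(0, 1): F3 above D3
  -> R7 @ bar 2 tick 0 v(1,): E4->D3 leap 14st
  -> R3 @ bar 2 tick 1 v(0, 1): F3 above D3
  -> R3 @ bar 2 tick 2 v(0, 1): F3 above D3
  -> R3 @ bar 2 tick 3 v(0, 1): F3 above D3
  -> R2 @ bar 3 tick 0 v(0, 1): F3/D3 m3 -> G3/D4 P5 similar
  -> R1 @ bar 5 tick 0 v(1, 2): E4/B4 P5 -> A4/E5 P5 similar
  -> R2 @ bar 5 tick 0 v(0, 1): G3/E4 M6 -> A3/A4 P8 similar
  -> R2 @ bar 5 tick 0 v(0, 2): G3/B4 M3 -> A3/E5 P5 similar

(1, 0, R1, (1, 2))
(2, 0, R3, (0, 1))
(2, 0, R7, (1,))
(2, 1, R3, (0, 1))
(2, 2, R3, (0, 1))
(2, 3, R3, (0, 1))
(3, 0, R2, (0, 1))
(5, 0, R1, (1, 2))
(5, 0, R2, (0, 1))
(5, 0, R2, (0, 2))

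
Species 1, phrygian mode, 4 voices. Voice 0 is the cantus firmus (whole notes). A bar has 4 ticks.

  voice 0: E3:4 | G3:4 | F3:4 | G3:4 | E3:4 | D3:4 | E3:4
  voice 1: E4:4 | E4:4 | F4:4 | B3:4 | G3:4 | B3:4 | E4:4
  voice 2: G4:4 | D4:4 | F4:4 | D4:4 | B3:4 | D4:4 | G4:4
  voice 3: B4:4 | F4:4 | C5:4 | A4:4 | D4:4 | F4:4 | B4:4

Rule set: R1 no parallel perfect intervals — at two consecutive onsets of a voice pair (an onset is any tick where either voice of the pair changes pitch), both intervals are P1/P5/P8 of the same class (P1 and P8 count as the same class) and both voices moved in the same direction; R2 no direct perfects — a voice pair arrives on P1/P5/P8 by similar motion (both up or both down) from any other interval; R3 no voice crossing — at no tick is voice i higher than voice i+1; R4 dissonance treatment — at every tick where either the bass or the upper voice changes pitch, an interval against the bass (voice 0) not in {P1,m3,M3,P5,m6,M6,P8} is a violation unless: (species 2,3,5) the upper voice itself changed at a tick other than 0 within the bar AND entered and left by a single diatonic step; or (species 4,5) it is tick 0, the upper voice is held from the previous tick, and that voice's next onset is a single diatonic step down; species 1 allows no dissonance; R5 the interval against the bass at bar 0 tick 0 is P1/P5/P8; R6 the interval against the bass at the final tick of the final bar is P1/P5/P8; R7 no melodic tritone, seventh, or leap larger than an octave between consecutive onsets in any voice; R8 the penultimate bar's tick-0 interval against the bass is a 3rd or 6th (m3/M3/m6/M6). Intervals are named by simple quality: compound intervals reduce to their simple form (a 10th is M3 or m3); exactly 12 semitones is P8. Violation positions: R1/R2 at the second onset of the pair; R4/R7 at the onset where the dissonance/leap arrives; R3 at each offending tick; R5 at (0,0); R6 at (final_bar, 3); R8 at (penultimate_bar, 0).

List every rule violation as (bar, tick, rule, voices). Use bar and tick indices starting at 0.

bar 0: v0=E3 v1=E4 v2=G4 v3=B4 downbeat P5
bar 1: v0=G3 v1=E4 v2=D4 v3=F4 downbeat m7
bar 2: v0=F3 v1=F4 v2=F4 v3=C5 downbeat P5
bar 3: v0=G3 v1=B3 v2=D4 v3=A4 downbeat M2
bar 4: v0=E3 v1=G3 v2=B3 v3=D4 downbeat m7
bar 5: v0=D3 v1=B3 v2=D4 v3=F4 downbeat m3
bar 6: v0=E3 v1=E4 v2=G4 v3=B4 downbeat P5
  -> R5 @ bar 0 tick 0 v(0, 2): opens on m3
  -> R3 @ bar 1 tick 0 v(1, 2): E4 above D4
  -> R4 @ bar 1 tick 0 v(0, 3): G3/F4 m7 untreated
  -> R7 @ bar 1 tick 0 v(3,): B4->F4 leap 6st
  -> R3 @ bar 1 tick 1 v(1, 2): E4 above D4
  -> R3 @ bar 1 tick 2 v(1, 2): E4 above D4
  -> R3 @ bar 1 tick 3 v(1, 2): E4 above D4
  -> R2 @ bar 2 tick 0 v(1, 2): E4/D4 M2 -> F4/F4 P1 similar
  -> R2 @ bar 2 tick 0 v(1, 3): E4/F4 m2 -> F4/C5 P5 similar
  -> R2 @ bar 2 tick 0 v(2, 3): D4/F4 m3 -> F4/C5 P5 similar
  -> R1 @ bar 3 tick 0 v(2, 3): F4/C5 P5 -> D4/A4 P5 similar
  -> R4 @ bar 3 tick 0 v(0, 3): G3/A4 M2 untreated
  -> R7 @ bar 3 tick 0 v(1,): F4->B3 leap 6st
  -> R1 @ bar 4 tick 0 v(0, 2): G3/D4 P5 -> E3/B3 P5 similar
  -> R2 @ bar 4 tick 0 v(1, 3): B3/A4 m7 -> G3/D4 P5 similar
  -> R4 @ bar 4 tick 0 v(0, 3): E3/D4 m7 untreated
  -> R8 @ bar 5 tick 0 v(0, 2): penult P8 not 3rd/6th
  -> R2 @ bar 6 tick 0 v(0, 1): D3/B3 M6 -> E3/E4 P8 similar
  -> R2 @ bar 6 tick 0 v(0, 3): D3/F4 m3 -> E3/B4 P5 similar
  -> R2 @ bar 6 tick 0 v(1, 3): B3/F4 TT -> E4/B4 P5 similar
  -> R7 @ bar 6 tick 0 v(3,): F4->B4 leap 6st
  -> R6 @ bar 6 tick 3 v(0, 2): closes on m3

(0, 0, R5, (0, 2))
(1, 0, R3, (1, 2))
(1, 0, R4, (0, 3))
(1, 0, R7, (3,))
(1, 1, R3, (1, 2))
(1, 2, R3, (1, 2))
(1, 3, R3, (1, 2))
(2, 0, R2, (1, 2))
(2, 0, R2, (1, 3))
(2, 0, R2, (2, 3))
(3, 0, R1, (2, 3))
(3, 0, R4, (0, 3))
(3, 0, R7, (1,))
(4, 0, R1, (0, 2))
(4, 0, R2, (1, 3))
(4, 0, R4, (0, 3))
(5, 0, R8, (0, 2))
(6, 0, R2, (0, 1))
(6, 0, R2, (0, 3))
(6, 0, R2, (1, 3))
(6, 0, R7, (3,))
(6, 3, R6, (0, 2))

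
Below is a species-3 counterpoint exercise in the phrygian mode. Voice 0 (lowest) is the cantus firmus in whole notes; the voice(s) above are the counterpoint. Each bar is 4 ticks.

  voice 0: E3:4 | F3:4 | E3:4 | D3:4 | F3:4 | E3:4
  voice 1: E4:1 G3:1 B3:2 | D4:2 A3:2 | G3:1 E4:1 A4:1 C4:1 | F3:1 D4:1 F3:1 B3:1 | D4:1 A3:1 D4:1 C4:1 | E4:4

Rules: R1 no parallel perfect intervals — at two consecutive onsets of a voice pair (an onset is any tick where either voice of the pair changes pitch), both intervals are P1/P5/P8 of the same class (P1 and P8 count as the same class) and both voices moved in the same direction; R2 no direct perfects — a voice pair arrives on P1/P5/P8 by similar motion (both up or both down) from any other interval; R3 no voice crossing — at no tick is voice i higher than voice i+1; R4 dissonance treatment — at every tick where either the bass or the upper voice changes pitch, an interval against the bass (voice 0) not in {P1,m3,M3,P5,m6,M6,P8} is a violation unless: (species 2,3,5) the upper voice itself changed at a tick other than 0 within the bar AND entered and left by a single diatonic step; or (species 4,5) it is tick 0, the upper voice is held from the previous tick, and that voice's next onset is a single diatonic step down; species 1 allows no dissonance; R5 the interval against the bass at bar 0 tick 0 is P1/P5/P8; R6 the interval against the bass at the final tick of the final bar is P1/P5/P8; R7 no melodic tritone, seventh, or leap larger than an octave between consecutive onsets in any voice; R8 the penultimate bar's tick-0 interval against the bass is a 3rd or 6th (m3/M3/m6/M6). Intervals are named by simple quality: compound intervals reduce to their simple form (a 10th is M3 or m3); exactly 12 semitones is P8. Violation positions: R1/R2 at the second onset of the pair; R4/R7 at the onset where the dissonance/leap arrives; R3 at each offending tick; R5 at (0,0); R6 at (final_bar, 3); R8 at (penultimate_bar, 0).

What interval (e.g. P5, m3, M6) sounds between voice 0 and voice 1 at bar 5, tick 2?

voice 0=E3 voice 1=E4 -> P8

P8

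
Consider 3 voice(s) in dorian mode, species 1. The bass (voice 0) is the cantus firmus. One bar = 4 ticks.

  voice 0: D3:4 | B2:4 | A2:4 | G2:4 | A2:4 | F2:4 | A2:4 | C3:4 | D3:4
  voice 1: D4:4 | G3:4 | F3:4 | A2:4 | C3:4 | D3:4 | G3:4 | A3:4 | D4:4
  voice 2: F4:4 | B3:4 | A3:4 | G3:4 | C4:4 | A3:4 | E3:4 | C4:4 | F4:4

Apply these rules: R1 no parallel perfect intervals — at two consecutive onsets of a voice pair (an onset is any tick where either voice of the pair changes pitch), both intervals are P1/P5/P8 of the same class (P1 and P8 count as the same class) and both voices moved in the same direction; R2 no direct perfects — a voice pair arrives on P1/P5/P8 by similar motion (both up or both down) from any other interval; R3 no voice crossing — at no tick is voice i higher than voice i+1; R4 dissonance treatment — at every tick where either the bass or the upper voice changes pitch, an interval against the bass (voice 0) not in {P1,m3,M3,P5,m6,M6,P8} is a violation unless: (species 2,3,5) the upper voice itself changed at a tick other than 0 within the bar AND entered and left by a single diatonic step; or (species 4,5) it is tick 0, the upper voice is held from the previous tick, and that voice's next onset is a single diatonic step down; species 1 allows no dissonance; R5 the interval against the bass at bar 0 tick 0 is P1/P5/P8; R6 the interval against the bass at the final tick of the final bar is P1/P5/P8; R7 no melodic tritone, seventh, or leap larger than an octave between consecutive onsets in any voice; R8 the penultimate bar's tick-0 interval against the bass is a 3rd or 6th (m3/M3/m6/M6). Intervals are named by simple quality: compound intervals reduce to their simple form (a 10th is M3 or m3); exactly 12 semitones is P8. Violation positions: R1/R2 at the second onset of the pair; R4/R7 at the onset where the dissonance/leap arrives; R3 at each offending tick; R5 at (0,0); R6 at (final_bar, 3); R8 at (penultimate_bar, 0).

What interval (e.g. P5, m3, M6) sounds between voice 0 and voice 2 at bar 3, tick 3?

voice 0=G2 voice 2=G3 -> P8

P8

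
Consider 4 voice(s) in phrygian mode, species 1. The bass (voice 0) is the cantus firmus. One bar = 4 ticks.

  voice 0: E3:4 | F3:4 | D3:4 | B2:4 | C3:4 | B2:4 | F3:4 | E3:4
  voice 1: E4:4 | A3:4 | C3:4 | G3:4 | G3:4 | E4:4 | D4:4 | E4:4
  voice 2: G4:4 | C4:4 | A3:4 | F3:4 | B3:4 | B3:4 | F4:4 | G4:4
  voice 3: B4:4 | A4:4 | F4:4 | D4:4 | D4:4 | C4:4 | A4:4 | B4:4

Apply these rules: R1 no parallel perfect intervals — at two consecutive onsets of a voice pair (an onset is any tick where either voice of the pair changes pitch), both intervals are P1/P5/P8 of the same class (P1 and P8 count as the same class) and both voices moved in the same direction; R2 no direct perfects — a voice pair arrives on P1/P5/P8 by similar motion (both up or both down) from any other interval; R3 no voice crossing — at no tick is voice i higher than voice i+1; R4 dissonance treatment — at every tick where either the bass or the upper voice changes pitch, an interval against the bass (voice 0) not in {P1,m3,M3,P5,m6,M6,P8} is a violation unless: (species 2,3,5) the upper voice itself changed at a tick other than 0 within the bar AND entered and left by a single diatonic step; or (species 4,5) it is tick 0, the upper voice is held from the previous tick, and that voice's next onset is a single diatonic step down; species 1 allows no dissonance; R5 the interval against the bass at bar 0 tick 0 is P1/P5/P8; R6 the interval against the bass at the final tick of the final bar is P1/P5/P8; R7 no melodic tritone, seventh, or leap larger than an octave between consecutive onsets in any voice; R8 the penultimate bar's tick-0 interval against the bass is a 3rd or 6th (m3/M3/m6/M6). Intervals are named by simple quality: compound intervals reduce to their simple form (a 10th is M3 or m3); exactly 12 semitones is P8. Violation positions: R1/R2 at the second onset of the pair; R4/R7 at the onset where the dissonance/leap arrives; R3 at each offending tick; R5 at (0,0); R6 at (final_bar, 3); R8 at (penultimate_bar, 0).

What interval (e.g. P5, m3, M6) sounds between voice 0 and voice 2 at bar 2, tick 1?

voice 0=D3 voice 2=A3 -> P5

P5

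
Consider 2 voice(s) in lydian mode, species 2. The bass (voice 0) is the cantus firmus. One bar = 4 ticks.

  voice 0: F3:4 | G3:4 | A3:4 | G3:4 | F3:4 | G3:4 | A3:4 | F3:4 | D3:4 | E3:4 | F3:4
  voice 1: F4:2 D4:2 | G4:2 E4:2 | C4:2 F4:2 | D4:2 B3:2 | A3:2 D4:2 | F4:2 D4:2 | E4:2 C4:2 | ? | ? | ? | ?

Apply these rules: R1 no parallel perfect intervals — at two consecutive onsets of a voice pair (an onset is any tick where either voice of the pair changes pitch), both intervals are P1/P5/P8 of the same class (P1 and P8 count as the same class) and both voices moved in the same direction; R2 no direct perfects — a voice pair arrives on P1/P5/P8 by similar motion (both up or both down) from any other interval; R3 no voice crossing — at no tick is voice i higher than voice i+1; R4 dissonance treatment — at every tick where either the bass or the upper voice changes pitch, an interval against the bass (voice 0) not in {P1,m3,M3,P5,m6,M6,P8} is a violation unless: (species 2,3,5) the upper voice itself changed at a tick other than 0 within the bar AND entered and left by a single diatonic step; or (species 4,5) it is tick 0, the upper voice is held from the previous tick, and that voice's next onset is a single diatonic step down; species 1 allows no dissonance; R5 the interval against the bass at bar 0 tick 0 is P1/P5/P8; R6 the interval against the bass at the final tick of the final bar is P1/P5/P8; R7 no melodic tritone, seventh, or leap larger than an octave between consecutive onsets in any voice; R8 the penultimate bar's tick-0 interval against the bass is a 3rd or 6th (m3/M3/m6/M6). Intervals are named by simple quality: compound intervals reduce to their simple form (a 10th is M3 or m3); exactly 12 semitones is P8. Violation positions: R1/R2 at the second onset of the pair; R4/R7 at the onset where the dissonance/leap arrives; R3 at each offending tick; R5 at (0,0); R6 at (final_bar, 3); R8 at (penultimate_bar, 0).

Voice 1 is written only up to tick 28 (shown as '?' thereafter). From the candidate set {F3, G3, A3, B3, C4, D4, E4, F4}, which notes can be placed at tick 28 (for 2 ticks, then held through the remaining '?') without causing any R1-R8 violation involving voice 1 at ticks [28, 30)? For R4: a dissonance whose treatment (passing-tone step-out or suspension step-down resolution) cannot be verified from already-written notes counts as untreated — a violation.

F3: violates R2
G3: violates R4
A3: legal
B3: violates R4
C4: legal
D4: legal
E4: violates R4
F4: legal

{A3, C4, D4, F4}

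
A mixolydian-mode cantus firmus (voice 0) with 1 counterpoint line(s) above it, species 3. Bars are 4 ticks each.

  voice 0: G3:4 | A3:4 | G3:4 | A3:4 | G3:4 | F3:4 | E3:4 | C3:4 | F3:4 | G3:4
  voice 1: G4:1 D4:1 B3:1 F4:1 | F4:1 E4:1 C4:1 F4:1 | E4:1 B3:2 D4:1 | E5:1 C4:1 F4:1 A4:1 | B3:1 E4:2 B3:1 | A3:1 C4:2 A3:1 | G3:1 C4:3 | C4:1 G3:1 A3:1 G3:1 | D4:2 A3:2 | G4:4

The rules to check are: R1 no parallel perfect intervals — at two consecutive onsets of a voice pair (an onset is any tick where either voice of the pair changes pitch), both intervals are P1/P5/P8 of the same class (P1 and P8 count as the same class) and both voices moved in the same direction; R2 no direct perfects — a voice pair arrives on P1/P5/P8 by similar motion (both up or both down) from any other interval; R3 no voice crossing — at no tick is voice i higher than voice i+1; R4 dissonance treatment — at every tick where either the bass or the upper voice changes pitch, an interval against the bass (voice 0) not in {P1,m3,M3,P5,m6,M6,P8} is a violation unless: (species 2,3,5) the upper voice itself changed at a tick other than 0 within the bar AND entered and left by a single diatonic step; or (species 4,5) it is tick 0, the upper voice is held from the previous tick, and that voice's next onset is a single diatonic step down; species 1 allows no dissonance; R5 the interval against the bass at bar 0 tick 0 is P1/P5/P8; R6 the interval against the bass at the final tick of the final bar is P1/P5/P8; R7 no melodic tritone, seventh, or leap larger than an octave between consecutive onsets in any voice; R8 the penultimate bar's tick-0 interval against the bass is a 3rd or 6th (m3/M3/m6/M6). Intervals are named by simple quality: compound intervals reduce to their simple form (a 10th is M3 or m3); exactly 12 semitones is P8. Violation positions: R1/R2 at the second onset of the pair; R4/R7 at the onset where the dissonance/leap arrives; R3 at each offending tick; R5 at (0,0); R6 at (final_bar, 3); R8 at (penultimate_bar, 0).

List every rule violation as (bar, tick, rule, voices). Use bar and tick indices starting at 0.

bar 0: v0=G3 v1=G4 downbeat P8
bar 1: v0=A3 v1=F4 downbeat m6
bar 2: v0=G3 v1=E4 downbeat M6
bar 3: v0=A3 v1=E5 downbeat P5
bar 4: v0=G3 v1=B3 downbeat M3
bar 5: v0=F3 v1=A3 downbeat M3
bar 6: v0=E3 v1=G3 downbeat m3
bar 7: v0=C3 v1=C4 downbeat P8
bar 8: v0=F3 v1=D4 downbeat M6
bar 9: v0=G3 v1=G4 downbeat P8
  -> R4 @ bar 0 tick 3 v(0, 1): G3/F4 m7 untreated
  -> R7 @ bar 0 tick 3 v(1,): B3->F4 leap 6st
  -> R1 @ bar 3 tick 0 v(0, 1): G3/D4 P5 -> A3/E5 P5 similar
  -> R7 @ bar 3 tick 0 v(1,): D4->E5 leap 14st
  -> R7 @ bar 3 tick 1 v(1,): E5->C4 leap 16st
  -> R7 @ bar 4 tick 0 v(1,): A4->B3 leap 10st
  -> R2 @ bar 9 tick 0 v(0, 1): F3/A3 M3 -> G3/G4 P8 similar
  -> R7 @ bar 9 tick 0 v(1,): A3->G4 leap 10st

(0, 3, R4, (0, 1))
(0, 3, R7, (1,))
(3, 0, R1, (0, 1))
(3, 0, R7, (1,))
(3, 1, R7, (1,))
(4, 0, R7, (1,))
(9, 0, R2, (0, 1))
(9, 0, R7, (1,))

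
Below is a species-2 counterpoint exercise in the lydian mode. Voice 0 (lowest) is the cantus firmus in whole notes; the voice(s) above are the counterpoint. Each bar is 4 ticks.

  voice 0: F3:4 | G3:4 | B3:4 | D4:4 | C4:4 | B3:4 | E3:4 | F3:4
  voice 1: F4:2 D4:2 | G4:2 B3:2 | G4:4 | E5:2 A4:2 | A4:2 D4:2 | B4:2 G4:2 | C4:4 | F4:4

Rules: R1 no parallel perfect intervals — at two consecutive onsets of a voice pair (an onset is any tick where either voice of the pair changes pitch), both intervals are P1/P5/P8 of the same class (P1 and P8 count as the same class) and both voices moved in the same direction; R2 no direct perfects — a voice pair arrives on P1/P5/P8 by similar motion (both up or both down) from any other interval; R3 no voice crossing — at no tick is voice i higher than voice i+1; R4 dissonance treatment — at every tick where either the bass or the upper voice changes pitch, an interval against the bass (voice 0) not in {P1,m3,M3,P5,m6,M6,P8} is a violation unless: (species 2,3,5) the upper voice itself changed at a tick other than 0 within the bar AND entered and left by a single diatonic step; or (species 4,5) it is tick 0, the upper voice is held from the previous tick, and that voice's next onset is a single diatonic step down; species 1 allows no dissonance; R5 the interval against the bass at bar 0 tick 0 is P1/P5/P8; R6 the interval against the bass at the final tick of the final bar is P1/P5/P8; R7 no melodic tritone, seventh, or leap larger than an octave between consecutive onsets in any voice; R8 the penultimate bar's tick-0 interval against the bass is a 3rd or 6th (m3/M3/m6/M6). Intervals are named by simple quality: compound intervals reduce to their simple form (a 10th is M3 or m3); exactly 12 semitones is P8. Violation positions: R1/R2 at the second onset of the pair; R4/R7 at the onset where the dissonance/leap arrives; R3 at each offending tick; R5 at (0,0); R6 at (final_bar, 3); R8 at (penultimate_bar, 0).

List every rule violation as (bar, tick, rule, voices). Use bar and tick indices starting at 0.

bar 0: v0=F3 v1=F4 downbeat P8
bar 1: v0=G3 v1=G4 downbeat P8
bar 2: v0=B3 v1=G4 downbeat m6
bar 3: v0=D4 v1=E5 downbeat M2
bar 4: v0=C4 v1=A4 downbeat M6
bar 5: v0=B3 v1=B4 downbeat P8
bar 6: v0=E3 v1=C4 downbeat m6
bar 7: v0=F3 v1=F4 downbeat P8
  -> R2 @ bar 1 tick 0 v(0, 1): F3/D4 M6 -> G3/G4 P8 similar
  -> R4 @ bar 3 tick 0 v(0, 1): D4/E5 M2 untreated
  -> R4 @ bar 4 tick 2 v(0, 1): C4/D4 M2 untreated
  -> R2 @ bar 7 tick 0 v(0, 1): E3/C4 m6 -> F3/F4 P8 similar

(1, 0, R2, (0, 1))
(3, 0, R4, (0, 1))
(4, 2, R4, (0, 1))
(7, 0, R2, (0, 1))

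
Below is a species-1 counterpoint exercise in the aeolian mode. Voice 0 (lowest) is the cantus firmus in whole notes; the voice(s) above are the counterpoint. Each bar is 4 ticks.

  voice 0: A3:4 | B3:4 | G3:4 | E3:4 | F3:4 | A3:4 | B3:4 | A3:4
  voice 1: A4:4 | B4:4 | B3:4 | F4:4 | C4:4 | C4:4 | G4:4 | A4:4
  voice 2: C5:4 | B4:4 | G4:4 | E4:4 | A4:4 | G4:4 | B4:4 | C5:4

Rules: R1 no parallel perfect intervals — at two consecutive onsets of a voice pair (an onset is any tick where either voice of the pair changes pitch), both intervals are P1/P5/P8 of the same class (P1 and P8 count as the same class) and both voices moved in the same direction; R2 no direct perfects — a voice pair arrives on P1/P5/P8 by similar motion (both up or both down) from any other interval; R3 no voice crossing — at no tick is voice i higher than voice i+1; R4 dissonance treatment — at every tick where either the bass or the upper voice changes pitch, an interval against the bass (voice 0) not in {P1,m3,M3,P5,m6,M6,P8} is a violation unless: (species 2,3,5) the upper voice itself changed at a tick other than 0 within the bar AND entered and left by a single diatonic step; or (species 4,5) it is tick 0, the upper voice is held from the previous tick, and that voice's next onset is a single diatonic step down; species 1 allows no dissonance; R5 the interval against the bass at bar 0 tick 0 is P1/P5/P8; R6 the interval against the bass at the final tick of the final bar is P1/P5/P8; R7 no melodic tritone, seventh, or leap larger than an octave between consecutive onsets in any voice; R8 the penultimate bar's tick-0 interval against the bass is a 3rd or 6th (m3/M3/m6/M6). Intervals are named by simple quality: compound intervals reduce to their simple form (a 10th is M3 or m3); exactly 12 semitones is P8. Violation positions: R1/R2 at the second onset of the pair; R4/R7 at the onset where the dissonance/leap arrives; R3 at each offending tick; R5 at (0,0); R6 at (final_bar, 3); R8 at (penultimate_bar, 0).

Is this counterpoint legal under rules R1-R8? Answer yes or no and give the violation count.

No (14 violations)

bar 0: v0=A3 v1=A4 v2=C5 (m3)
bar 1: v0=B3 v1=B4 v2=B4 (P8)
bar 2: v0=G3 v1=B3 v2=G4 (P8)
bar 3: v0=E3 v1=F4 v2=E4 (P8)
bar 4: v0=F3 v1=C4 v2=A4 (M3)
bar 5: v0=A3 v1=C4 v2=G4 (m7)
bar 6: v0=B3 v1=G4 v2=B4 (P8)
bar 7: v0=A3 v1=A4 v2=C5 (m3)
  R5 @ bar0.0: opens on m3
  R1 @ bar1.0: A3/A4 P8 -> B3/B4 P8 similar
  R1 @ bar2.0: B3/B4 P8 -> G3/G4 P8 similar
  R1 @ bar3.0: G3/G4 P8 -> E3/E4 P8 similar
  R3 @ bar3.0: F4 above E4
  R4 @ bar3.0: E3/F4 m2 untreated
  R7 @ bar3.0: B3->F4 leap 6st
  R3 @ bar3.1: F4 above E4
  R3 @ bar3.2: F4 above E4
  R3 @ bar3.3: F4 above E4
  R4 @ bar5.0: A3/G4 m7 untreated
  R2 @ bar6.0: A3/G4 m7 -> B3/B4 P8 similar
  R8 @ bar6.0: penult P8 not 3rd/6th
  R6 @ bar7.3: closes on m3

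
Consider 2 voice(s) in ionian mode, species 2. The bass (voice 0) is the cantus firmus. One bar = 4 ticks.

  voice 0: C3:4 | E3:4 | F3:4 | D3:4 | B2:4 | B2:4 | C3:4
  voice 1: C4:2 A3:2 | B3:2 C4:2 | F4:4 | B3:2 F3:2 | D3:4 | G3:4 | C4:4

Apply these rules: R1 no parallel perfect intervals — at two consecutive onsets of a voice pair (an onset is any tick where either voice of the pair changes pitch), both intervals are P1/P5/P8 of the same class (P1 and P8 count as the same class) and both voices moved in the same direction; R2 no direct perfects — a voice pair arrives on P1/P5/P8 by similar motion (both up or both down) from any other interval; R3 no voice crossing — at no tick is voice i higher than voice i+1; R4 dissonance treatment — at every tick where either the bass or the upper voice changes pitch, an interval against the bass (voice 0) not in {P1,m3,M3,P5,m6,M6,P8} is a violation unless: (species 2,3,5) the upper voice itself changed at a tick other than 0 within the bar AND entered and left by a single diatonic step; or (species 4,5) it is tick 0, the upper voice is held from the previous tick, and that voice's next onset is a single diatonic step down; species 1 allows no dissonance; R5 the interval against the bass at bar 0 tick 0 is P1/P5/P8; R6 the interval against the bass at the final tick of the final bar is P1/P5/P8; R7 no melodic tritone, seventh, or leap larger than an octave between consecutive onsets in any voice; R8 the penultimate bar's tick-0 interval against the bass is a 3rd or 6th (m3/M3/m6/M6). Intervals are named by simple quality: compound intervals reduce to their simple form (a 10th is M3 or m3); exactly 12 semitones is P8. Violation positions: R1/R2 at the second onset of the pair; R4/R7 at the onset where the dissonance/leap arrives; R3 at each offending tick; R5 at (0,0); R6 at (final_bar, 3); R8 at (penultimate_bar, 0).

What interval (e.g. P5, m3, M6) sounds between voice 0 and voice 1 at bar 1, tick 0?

P5

voice 0=E3 voice 1=B3 -> P5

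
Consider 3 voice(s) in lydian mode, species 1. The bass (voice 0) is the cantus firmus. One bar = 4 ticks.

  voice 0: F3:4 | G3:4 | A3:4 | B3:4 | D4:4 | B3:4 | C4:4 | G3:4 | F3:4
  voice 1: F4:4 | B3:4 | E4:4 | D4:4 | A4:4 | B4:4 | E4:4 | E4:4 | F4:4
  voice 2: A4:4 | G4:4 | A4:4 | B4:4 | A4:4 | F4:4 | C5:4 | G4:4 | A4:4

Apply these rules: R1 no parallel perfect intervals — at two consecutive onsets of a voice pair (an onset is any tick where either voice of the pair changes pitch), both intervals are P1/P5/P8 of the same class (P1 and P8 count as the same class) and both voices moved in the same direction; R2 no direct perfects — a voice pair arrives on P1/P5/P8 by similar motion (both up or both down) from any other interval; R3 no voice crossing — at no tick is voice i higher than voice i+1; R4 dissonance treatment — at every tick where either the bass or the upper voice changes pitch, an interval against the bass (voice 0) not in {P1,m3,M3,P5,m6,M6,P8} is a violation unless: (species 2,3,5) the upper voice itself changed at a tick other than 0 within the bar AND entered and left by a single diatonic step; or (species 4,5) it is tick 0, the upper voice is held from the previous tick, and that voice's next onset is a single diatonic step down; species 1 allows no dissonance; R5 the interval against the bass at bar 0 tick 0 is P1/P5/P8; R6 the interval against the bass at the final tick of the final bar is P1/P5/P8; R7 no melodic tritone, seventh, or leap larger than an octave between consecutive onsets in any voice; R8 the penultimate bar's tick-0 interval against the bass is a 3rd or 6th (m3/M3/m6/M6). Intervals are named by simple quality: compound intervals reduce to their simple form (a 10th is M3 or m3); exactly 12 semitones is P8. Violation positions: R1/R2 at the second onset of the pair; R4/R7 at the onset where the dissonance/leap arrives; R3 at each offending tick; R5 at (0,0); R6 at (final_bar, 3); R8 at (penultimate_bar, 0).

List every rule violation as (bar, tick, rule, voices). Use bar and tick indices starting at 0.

(0, 0, R5, (0, 2))
(1, 0, R7, (1,))
(2, 0, R1, (0, 2))
(2, 0, R2, (0, 1))
(3, 0, R1, (0, 2))
(4, 0, R2, (0, 1))
(5, 0, R3, (1, 2))
(5, 0, R4, (0, 2))
(5, 1, R3, (1, 2))
(5, 2, R3, (1, 2))
(5, 3, R3, (1, 2))
(6, 0, R2, (0, 2))
(7, 0, R1, (0, 2))
(7, 0, R8, (0, 2))
(8, 3, R6, (0, 2))

bar 0: v0=F3 v1=F4 v2=A4 downbeat M3
bar 1: v0=G3 v1=B3 v2=G4 downbeat P8
bar 2: v0=A3 v1=E4 v2=A4 downbeat P8
bar 3: v0=B3 v1=D4 v2=B4 downbeat P8
bar 4: v0=D4 v1=A4 v2=A4 downbeat P5
bar 5: v0=B3 v1=B4 v2=F4 downbeat TT
bar 6: v0=C4 v1=E4 v2=C5 downbeat P8
bar 7: v0=G3 v1=E4 v2=G4 downbeat P8
bar 8: v0=F3 v1=F4 v2=A4 downbeat M3
  -> R5 @ bar 0 tick 0 v(0, 2): opens on M3
  -> R7 @ bar 1 tick 0 v(1,): F4->B3 leap 6st
  -> R1 @ bar 2 tick 0 v(0, 2): G3/G4 P8 -> A3/A4 P8 similar
  -> R2 @ bar 2 tick 0 v(0, 1): G3/B3 M3 -> A3/E4 P5 similar
  -> R1 @ bar 3 tick 0 v(0, 2): A3/A4 P8 -> B3/B4 P8 similar
  -> R2 @ bar 4 tick 0 v(0, 1): B3/D4 m3 -> D4/A4 P5 similar
  -> R3 @ bar 5 tick 0 v(1, 2): B4 above F4
  -> R4 @ bar 5 tick 0 v(0, 2): B3/F4 TT untreated
  -> R3 @ bar 5 tick 1 v(1, 2): B4 above F4
  -> R3 @ bar 5 tick 2 v(1, 2): B4 above F4
  -> R3 @ bar 5 tick 3 v(1, 2): B4 above F4
  -> R2 @ bar 6 tick 0 v(0, 2): B3/F4 TT -> C4/C5 P8 similar
  -> R1 @ bar 7 tick 0 v(0, 2): C4/C5 P8 -> G3/G4 P8 similar
  -> R8 @ bar 7 tick 0 v(0, 2): penult P8 not 3rd/6th
  -> R6 @ bar 8 tick 3 v(0, 2): closes on M3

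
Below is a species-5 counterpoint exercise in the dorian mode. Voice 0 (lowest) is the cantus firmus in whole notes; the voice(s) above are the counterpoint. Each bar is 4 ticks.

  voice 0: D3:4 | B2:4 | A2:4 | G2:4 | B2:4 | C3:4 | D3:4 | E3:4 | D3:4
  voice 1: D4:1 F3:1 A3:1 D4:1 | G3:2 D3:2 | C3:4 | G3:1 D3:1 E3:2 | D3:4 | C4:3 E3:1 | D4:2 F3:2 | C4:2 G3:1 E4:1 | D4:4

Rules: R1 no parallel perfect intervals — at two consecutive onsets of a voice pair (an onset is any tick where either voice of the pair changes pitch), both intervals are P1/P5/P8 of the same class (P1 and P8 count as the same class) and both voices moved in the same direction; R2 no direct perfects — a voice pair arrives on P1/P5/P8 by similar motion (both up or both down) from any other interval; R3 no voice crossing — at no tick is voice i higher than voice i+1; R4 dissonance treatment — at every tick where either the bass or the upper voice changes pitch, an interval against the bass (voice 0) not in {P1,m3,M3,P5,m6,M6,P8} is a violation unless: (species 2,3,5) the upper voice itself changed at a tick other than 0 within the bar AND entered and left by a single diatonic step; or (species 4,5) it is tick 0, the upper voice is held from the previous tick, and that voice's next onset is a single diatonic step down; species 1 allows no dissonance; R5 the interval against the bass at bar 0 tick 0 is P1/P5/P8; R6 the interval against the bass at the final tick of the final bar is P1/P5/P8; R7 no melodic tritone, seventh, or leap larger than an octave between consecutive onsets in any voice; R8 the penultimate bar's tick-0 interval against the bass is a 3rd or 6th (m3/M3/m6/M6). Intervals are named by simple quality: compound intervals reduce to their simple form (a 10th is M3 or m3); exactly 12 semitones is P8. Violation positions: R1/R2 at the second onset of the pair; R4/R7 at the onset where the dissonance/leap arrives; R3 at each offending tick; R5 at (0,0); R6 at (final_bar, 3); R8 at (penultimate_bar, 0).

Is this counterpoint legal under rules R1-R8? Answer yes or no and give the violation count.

No (5 violations)

bar 0: v0=D3 v1=D4 (P8)
bar 1: v0=B2 v1=G3 (m6)
bar 2: v0=A2 v1=C3 (m3)
bar 3: v0=G2 v1=G3 (P8)
bar 4: v0=B2 v1=D3 (m3)
bar 5: v0=C3 v1=C4 (P8)
bar 6: v0=D3 v1=D4 (P8)
bar 7: v0=E3 v1=C4 (m6)
bar 8: v0=D3 v1=D4 (P8)
  R2 @ bar5.0: B2/D3 m3 -> C3/C4 P8 similar
  R7 @ bar5.0: D3->C4 leap 10st
  R2 @ bar6.0: C3/E3 M3 -> D3/D4 P8 similar
  R7 @ bar6.0: E3->D4 leap 10st
  R1 @ bar8.0: E3/E4 P8 -> D3/D4 P8 similar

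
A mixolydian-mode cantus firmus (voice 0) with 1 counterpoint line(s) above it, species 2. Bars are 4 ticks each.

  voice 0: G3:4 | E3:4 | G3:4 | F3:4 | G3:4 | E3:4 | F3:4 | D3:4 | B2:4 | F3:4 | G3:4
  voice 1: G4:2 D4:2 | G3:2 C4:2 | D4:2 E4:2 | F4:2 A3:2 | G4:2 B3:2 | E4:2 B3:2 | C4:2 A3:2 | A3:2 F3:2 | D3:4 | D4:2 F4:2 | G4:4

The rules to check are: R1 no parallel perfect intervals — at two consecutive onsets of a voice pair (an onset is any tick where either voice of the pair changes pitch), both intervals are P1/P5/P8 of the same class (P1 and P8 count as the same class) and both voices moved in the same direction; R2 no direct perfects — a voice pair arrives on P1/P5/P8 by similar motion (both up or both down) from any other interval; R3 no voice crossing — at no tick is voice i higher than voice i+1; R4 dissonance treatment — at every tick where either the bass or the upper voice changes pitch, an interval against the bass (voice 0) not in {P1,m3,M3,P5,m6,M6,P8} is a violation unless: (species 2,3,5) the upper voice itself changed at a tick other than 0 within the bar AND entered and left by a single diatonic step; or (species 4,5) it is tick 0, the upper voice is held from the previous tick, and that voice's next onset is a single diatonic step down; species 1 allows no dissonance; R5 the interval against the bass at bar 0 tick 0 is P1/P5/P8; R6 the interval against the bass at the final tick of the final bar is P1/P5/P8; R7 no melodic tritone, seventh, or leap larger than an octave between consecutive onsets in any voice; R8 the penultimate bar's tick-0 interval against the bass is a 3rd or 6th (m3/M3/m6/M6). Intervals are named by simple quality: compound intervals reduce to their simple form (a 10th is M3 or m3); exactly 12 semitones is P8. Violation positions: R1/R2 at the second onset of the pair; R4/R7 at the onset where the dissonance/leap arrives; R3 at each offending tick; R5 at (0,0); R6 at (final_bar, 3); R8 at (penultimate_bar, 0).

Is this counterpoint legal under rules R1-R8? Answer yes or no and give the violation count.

No (6 violations)

bar 0: v0=G3 v1=G4 (P8)
bar 1: v0=E3 v1=G3 (m3)
bar 2: v0=G3 v1=D4 (P5)
bar 3: v0=F3 v1=F4 (P8)
bar 4: v0=G3 v1=G4 (P8)
bar 5: v0=E3 v1=E4 (P8)
bar 6: v0=F3 v1=C4 (P5)
bar 7: v0=D3 v1=A3 (P5)
bar 8: v0=B2 v1=D3 (m3)
bar 9: v0=F3 v1=D4 (M6)
bar 10: v0=G3 v1=G4 (P8)
  R2 @ bar2.0: E3/C4 m6 -> G3/D4 P5 similar
  R2 @ bar4.0: F3/A3 M3 -> G3/G4 P8 similar
  R7 @ bar4.0: A3->G4 leap 10st
  R1 @ bar6.0: E3/B3 P5 -> F3/C4 P5 similar
  R7 @ bar9.0: B2->F3 leap 6st
  R1 @ bar10.0: F3/F4 P8 -> G3/G4 P8 similar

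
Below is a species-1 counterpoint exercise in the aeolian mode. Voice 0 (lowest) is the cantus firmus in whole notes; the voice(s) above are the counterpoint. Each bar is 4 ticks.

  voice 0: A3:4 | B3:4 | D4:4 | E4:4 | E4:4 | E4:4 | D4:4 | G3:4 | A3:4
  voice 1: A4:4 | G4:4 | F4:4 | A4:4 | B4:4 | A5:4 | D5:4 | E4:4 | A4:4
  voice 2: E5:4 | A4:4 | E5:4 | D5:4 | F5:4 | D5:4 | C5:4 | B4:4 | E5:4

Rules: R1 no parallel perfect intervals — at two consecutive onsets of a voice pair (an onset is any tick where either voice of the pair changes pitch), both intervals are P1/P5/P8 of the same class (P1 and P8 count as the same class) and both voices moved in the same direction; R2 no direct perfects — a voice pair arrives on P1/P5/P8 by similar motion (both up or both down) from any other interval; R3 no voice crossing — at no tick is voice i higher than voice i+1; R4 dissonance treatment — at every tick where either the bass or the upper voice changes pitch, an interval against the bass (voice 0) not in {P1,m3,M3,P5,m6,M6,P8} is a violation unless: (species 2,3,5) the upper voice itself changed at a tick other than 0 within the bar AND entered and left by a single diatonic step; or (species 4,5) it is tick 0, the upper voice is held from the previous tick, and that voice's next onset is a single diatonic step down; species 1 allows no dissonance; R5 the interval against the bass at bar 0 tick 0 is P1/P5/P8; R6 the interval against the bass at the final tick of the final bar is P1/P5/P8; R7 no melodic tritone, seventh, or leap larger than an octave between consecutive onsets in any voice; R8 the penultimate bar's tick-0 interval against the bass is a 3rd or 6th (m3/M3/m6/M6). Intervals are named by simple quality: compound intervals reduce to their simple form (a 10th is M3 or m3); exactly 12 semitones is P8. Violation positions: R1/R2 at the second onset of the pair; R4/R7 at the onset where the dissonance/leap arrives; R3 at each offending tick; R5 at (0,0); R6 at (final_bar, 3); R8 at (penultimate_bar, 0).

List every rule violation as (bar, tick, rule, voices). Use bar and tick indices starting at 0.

bar 0: v0=A3 v1=A4 v2=E5 downbeat P5
bar 1: v0=B3 v1=G4 v2=A4 downbeat m7
bar 2: v0=D4 v1=F4 v2=E5 downbeat M2
bar 3: v0=E4 v1=A4 v2=D5 downbeat m7
bar 4: v0=E4 v1=B4 v2=F5 downbeat m2
bar 5: v0=E4 v1=A5 v2=D5 downbeat m7
bar 6: v0=D4 v1=D5 v2=C5 downbeat m7
bar 7: v0=G3 v1=E4 v2=B4 downbeat M3
bar 8: v0=A3 v1=A4 v2=E5 downbeat P5
  -> R4 @ bar 1 tick 0 v(0, 2): B3/A4 m7 untreated
  -> R4 @ bar 2 tick 0 v(0, 2): D4/E5 M2 untreated
  -> R4 @ bar 3 tick 0 v(0, 1): E4/A4 P4 untreated
  -> R4 @ bar 3 tick 0 v(0, 2): E4/D5 m7 untreated
  -> R4 @ bar 4 tick 0 v(0, 2): E4/F5 m2 untreated
  -> R3 @ bar 5 tick 0 v(1, 2): A5 above D5
  -> R4 @ bar 5 tick 0 v(0, 1): E4/A5 P4 untreated
  -> R4 @ bar 5 tick 0 v(0, 2): E4/D5 m7 untreated
  -> R7 @ bar 5 tick 0 v(1,): B4->A5 leap 10st
  -> R3 @ bar 5 tick 1 v(1, 2): A5 above D5
  -> R3 @ bar 5 tick 2 v(1, 2): A5 above D5
  -> R3 @ bar 5 tick 3 v(1, 2): A5 above D5
  -> R2 @ bar 6 tick 0 v(0, 1): E4/A5 P4 -> D4/D5 P8 similar
  -> R3 @ bar 6 tick 0 v(1, 2): D5 above C5
  -> R4 @ bar 6 tick 0 v(0, 2): D4/C5 m7 untreated
  -> R3 @ bar 6 tick 1 v(1, 2): D5 above C5
  -> R3 @ bar 6 tick 2 v(1, 2): D5 above C5
  -> R3 @ bar 6 tick 3 v(1, 2): D5 above C5
  -> R2 @ bar 7 tick 0 v(1, 2): D5/C5 M2 -> E4/B4 P5 similar
  -> R7 @ bar 7 tick 0 v(1,): D5->E4 leap 10st
  -> R1 @ bar 8 tick 0 v(1, 2): E4/B4 P5 -> A4/E5 P5 similar
  -> R2 @ bar 8 tick 0 v(0, 1): G3/E4 M6 -> A3/A4 P8 similar
  -> R2 @ bar 8 tick 0 v(0, 2): G3/B4 M3 -> A3/E5 P5 similar

(1, 0, R4, (0, 2))
(2, 0, R4, (0, 2))
(3, 0, R4, (0, 1))
(3, 0, R4, (0, 2))
(4, 0, R4, (0, 2))
(5, 0, R3, (1, 2))
(5, 0, R4, (0, 1))
(5, 0, R4, (0, 2))
(5, 0, R7, (1,))
(5, 1, R3, (1, 2))
(5, 2, R3, (1, 2))
(5, 3, R3, (1, 2))
(6, 0, R2, (0, 1))
(6, 0, R3, (1, 2))
(6, 0, R4, (0, 2))
(6, 1, R3, (1, 2))
(6, 2, R3, (1, 2))
(6, 3, R3, (1, 2))
(7, 0, R2, (1, 2))
(7, 0, R7, (1,))
(8, 0, R1, (1, 2))
(8, 0, R2, (0, 1))
(8, 0, R2, (0, 2))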